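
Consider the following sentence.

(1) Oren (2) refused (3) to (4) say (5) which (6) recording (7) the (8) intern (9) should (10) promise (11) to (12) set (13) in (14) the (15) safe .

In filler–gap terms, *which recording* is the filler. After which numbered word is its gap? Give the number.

Pre-movement form: The intern should promise to set which recording in the safe.
'which recording' is the direct object of 'set'. It moves to the left edge, and the trace sits right after 'set':
Oren refused to say which recording the intern should promise to set ___ in the safe.
'set' is word 12.

12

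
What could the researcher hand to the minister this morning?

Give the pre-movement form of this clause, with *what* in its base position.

The researcher could hand what to the minister this morning.

The filler 'what' is interpreted as the direct object of 'hand'. Wh-movement fronts it, leaving a gap right after 'hand':
What could the researcher hand ___ to the minister this morning?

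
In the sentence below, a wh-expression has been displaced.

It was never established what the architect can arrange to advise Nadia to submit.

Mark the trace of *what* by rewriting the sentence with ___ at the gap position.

It was never established what the architect can arrange to advise Nadia to submit ___.

Underlying clause: The architect can arrange to advise Nadia to submit what.
The filler 'what' is interpreted as the direct object of 'submit'. The gap is right after 'submit'.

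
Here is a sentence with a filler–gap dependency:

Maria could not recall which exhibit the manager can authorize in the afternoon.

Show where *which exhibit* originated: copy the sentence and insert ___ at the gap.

Before movement: The manager can authorize which exhibit in the afternoon.
'which exhibit' is the direct object of 'authorize'. The gap is right after 'authorize'.

Maria could not recall which exhibit the manager can authorize ___ in the afternoon.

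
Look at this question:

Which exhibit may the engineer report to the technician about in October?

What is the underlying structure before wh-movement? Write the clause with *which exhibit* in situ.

'which exhibit' functions as the object of the preposition 'about'. Fronting leaves a gap immediately after 'about':
Which exhibit may the engineer report to the technician about ___ in October?

The engineer may report to the technician about which exhibit in October.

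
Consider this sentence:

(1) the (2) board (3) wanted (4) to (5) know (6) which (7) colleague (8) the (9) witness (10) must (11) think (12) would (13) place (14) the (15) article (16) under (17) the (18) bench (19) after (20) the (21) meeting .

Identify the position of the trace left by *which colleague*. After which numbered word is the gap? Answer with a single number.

Before movement: The witness must think which colleague would place the article under the bench after the meeting.
'which colleague' is the subject of the clause embedded under 'think'. It moves to the left edge, and the trace sits right after 'think':
The board wanted to know which colleague the witness must think ___ would place the article under the bench after the meeting.
'think' is word 11.

11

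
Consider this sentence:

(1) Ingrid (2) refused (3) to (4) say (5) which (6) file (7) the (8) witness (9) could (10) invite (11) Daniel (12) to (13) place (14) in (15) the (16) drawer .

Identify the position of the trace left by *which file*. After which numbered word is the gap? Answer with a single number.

13

Before movement: The witness could invite Daniel to place which file in the drawer.
'which file' functions as the direct object of 'place'. Wh-movement fronts it, leaving a gap right after 'place':
Ingrid refused to say which file the witness could invite Daniel to place ___ in the drawer.
'place' is word 13.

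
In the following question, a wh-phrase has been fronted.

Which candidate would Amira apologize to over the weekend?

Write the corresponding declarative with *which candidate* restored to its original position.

The filler 'which candidate' is interpreted as the object of the preposition 'to'. It moves to the left edge, and the trace sits right after 'to':
Which candidate would Amira apologize to ___ over the weekend?

Amira would apologize to which candidate over the weekend.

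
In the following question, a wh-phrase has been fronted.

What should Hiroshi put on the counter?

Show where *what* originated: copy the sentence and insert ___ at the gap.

Pre-movement form: Hiroshi should put what on the counter.
'what' functions as the direct object of 'put'. The gap is right after 'put'.

What should Hiroshi put ___ on the counter?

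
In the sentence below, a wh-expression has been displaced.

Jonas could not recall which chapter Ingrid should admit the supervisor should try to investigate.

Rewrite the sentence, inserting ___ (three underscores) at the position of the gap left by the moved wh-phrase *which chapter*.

Jonas could not recall which chapter Ingrid should admit the supervisor should try to investigate ___.

In situ: Ingrid should admit the supervisor should try to investigate which chapter.
'which chapter' functions as the direct object of 'investigate'. The gap is right after 'investigate'.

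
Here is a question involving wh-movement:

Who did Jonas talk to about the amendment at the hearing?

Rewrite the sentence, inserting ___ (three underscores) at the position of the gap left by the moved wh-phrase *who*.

Who did Jonas talk to ___ about the amendment at the hearing?

Pre-movement form: Jonas did talk to who about the amendment at the hearing.
'who' is the object of the preposition 'to'. The gap is right after 'to'.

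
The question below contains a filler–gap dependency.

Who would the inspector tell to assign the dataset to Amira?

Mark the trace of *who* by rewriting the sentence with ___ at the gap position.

Pre-movement form: The inspector would tell who to assign the dataset to Amira.
The filler 'who' is interpreted as the direct object of 'tell'. The gap is right after 'tell'.

Who would the inspector tell ___ to assign the dataset to Amira?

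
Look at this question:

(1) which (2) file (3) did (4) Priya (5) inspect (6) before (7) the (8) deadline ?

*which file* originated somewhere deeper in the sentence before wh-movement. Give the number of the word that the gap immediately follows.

Underlying clause: Priya did inspect which file before the deadline.
The filler 'which file' is interpreted as the direct object of 'inspect'. Wh-movement fronts it, leaving a gap right after 'inspect':
Which file did Priya inspect ___ before the deadline?
'inspect' is word 5.

5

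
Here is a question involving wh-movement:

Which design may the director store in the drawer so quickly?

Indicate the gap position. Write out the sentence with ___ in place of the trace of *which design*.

Before movement: The director may store which design in the drawer so quickly.
The filler 'which design' is interpreted as the direct object of 'store'. The gap is right after 'store'.

Which design may the director store ___ in the drawer so quickly?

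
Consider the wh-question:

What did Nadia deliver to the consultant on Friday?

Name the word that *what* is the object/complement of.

In situ: Nadia did deliver what to the consultant on Friday.
The filler 'what' is interpreted as the direct object of 'deliver'. Wh-movement fronts it, leaving a gap right after 'deliver':
What did Nadia deliver ___ to the consultant on Friday?

deliver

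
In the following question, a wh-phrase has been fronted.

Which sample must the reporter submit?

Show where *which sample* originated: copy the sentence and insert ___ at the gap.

Which sample must the reporter submit ___?

In situ: The reporter must submit which sample.
'which sample' functions as the direct object of 'submit'. The gap is right after 'submit'.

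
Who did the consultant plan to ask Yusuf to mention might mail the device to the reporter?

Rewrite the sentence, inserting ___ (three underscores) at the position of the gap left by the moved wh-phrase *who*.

Who did the consultant plan to ask Yusuf to mention ___ might mail the device to the reporter?

Underlying clause: The consultant did plan to ask Yusuf to mention who might mail the device to the reporter.
'who' is the subject of the clause embedded under 'mention'. The gap is right after 'mention'.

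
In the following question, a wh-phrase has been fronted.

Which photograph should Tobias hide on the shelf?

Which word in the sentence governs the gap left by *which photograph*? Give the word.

hide

In situ: Tobias should hide which photograph on the shelf.
'which photograph' is the direct object of 'hide'. It moves to the left edge, and the trace sits right after 'hide':
Which photograph should Tobias hide ___ on the shelf?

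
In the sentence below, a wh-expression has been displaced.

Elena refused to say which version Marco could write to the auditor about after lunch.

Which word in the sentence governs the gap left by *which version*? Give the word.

about

Before movement: Marco could write to the auditor about which version after lunch.
'which version' functions as the object of the preposition 'about'. Fronting leaves a gap immediately after 'about':
Elena refused to say which version Marco could write to the auditor about ___ after lunch.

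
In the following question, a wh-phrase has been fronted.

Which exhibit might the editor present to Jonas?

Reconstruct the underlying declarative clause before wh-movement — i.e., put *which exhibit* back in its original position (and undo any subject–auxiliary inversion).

'which exhibit' is the direct object of 'present'. Wh-movement fronts it, leaving a gap right after 'present':
Which exhibit might the editor present ___ to Jonas?

The editor might present which exhibit to Jonas.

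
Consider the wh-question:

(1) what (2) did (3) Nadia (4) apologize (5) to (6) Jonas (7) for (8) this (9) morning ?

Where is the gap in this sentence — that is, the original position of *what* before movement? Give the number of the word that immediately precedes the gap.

7

In situ: Nadia did apologize to Jonas for what this morning.
'what' is the object of the preposition 'for'. Fronting leaves a gap immediately after 'for':
What did Nadia apologize to Jonas for ___ this morning?
'for' is word 7.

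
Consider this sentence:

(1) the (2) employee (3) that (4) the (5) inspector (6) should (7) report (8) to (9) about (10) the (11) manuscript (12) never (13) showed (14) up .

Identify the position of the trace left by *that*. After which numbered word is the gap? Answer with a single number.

The filler 'that' is interpreted as the object of the preposition 'to'. Fronting leaves a gap immediately after 'to':
The employee that the inspector should report to ___ about the manuscript never showed up.
'to' is word 8.

8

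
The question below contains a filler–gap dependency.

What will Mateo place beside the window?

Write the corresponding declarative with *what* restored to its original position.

Mateo will place what beside the window.

'what' functions as the direct object of 'place'. Wh-movement fronts it, leaving a gap right after 'place':
What will Mateo place ___ beside the window?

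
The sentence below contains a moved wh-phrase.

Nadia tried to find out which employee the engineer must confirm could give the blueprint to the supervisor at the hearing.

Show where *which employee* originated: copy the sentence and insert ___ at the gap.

Nadia tried to find out which employee the engineer must confirm ___ could give the blueprint to the supervisor at the hearing.

Pre-movement form: The engineer must confirm which employee could give the blueprint to the supervisor at the hearing.
'which employee' is the subject of the clause embedded under 'confirm'. The gap is right after 'confirm'.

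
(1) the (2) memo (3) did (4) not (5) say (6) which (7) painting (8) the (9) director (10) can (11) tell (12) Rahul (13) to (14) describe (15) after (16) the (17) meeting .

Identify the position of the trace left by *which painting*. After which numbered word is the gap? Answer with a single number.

In situ: The director can tell Rahul to describe which painting after the meeting.
The filler 'which painting' is interpreted as the direct object of 'describe'. Wh-movement fronts it, leaving a gap right after 'describe':
The memo did not say which painting the director can tell Rahul to describe ___ after the meeting.
'describe' is word 14.

14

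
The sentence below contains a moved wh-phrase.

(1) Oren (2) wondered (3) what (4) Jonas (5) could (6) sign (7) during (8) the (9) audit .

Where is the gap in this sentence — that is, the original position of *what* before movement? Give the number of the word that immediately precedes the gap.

Before movement: Jonas could sign what during the audit.
The filler 'what' is interpreted as the direct object of 'sign'. Fronting leaves a gap immediately after 'sign':
Oren wondered what Jonas could sign ___ during the audit.
'sign' is word 6.

6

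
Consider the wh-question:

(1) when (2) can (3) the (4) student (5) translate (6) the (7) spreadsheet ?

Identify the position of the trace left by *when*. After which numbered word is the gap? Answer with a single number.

7

In situ: The student can translate the spreadsheet when.
'when' functions as the temporal adjunct. Fronting leaves a gap immediately after 'spreadsheet':
When can the student translate the spreadsheet ___?
'spreadsheet' is word 7.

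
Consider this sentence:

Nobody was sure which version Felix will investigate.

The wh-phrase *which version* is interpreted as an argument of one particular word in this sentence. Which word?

investigate

In situ: Felix will investigate which version.
The filler 'which version' is interpreted as the direct object of 'investigate'. Fronting leaves a gap immediately after 'investigate':
Nobody was sure which version Felix will investigate ___.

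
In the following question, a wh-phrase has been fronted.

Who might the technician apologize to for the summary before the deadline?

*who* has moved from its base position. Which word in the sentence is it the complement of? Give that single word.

In situ: The technician might apologize to who for the summary before the deadline.
'who' functions as the object of the preposition 'to'. It moves to the left edge, and the trace sits right after 'to':
Who might the technician apologize to ___ for the summary before the deadline?

to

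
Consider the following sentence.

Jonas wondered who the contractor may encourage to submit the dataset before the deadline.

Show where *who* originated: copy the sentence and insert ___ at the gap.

Jonas wondered who the contractor may encourage ___ to submit the dataset before the deadline.

Underlying clause: The contractor may encourage who to submit the dataset before the deadline.
'who' functions as the direct object of 'encourage'. The gap is right after 'encourage'.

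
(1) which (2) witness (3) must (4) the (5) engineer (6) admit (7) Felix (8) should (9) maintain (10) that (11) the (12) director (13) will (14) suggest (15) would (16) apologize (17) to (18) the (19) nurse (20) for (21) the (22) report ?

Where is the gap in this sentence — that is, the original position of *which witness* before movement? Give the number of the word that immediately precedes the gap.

In situ: The engineer must admit Felix should maintain that the director will suggest which witness would apologize to the nurse for the report.
The filler 'which witness' is interpreted as the subject of the clause embedded under 'suggest'. It moves to the left edge, and the trace sits right after 'suggest':
Which witness must the engineer admit Felix should maintain that the director will suggest ___ would apologize to the nurse for the report?
'suggest' is word 14.

14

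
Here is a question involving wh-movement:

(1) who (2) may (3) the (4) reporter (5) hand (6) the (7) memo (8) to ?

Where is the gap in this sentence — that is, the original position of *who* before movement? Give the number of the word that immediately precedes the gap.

In situ: The reporter may hand the memo to who.
'who' is the object of the preposition 'to' (recipient of 'hand'). It moves to the left edge, and the trace sits right after 'to':
Who may the reporter hand the memo to ___?
'to' is word 8.

8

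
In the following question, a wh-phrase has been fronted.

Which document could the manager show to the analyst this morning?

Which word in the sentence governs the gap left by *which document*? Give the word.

show

Before movement: The manager could show which document to the analyst this morning.
The filler 'which document' is interpreted as the direct object of 'show'. Fronting leaves a gap immediately after 'show':
Which document could the manager show ___ to the analyst this morning?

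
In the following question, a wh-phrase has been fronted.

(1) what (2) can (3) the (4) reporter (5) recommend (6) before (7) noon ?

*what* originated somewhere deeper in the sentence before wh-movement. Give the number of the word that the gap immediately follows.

In situ: The reporter can recommend what before noon.
'what' functions as the direct object of 'recommend'. Wh-movement fronts it, leaving a gap right after 'recommend':
What can the reporter recommend ___ before noon?
'recommend' is word 5.

5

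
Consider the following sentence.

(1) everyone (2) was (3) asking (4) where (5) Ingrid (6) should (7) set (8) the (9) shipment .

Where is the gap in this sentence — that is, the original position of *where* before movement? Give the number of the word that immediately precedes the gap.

9

Pre-movement form: Ingrid should set the shipment where.
'where' functions as the locative complement of 'set'. It moves to the left edge, and the trace sits right after 'shipment':
Everyone was asking where Ingrid should set the shipment ___.
'shipment' is word 9.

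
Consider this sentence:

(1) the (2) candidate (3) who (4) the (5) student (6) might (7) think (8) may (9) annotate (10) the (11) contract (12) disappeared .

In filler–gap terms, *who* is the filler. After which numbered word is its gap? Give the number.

The filler 'who' is interpreted as the subject of the clause embedded under 'think'. Fronting leaves a gap immediately after 'think':
The candidate who the student might think ___ may annotate the contract disappeared.
'think' is word 7.

7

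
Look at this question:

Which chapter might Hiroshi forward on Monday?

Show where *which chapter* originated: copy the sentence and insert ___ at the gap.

Which chapter might Hiroshi forward ___ on Monday?

Underlying clause: Hiroshi might forward which chapter on Monday.
'which chapter' functions as the direct object of 'forward'. The gap is right after 'forward'.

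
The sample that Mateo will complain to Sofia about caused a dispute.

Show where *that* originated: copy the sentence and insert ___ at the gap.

'that' is the object of the preposition 'about'. The gap is right after 'about'.

The sample that Mateo will complain to Sofia about ___ caused a dispute.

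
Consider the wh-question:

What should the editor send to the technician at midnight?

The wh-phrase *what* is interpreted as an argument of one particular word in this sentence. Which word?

send

Underlying clause: The editor should send what to the technician at midnight.
'what' functions as the direct object of 'send'. Fronting leaves a gap immediately after 'send':
What should the editor send ___ to the technician at midnight?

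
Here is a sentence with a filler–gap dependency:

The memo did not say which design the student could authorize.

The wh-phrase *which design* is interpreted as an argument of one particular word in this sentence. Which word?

authorize

Underlying clause: The student could authorize which design.
The filler 'which design' is interpreted as the direct object of 'authorize'. It moves to the left edge, and the trace sits right after 'authorize':
The memo did not say which design the student could authorize ___.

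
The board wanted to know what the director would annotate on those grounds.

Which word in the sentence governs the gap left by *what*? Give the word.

annotate

Underlying clause: The director would annotate what on those grounds.
'what' functions as the direct object of 'annotate'. It moves to the left edge, and the trace sits right after 'annotate':
The board wanted to know what the director would annotate ___ on those grounds.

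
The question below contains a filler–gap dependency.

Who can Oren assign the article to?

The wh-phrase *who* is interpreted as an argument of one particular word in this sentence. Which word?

Pre-movement form: Oren can assign the article to who.
The filler 'who' is interpreted as the object of the preposition 'to' (recipient of 'assign'). Wh-movement fronts it, leaving a gap right after 'to':
Who can Oren assign the article to ___?

to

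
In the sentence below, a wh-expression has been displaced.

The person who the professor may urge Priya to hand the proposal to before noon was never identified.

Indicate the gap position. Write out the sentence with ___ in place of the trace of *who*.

'who' functions as the object of the preposition 'to' (recipient of 'hand'). The gap is right after 'to'.

The person who the professor may urge Priya to hand the proposal to ___ before noon was never identified.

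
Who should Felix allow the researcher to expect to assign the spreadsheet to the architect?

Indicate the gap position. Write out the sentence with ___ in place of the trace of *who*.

Who should Felix allow the researcher to expect ___ to assign the spreadsheet to the architect?

Pre-movement form: Felix should allow the researcher to expect who to assign the spreadsheet to the architect.
'who' is the direct object of 'expect'. The gap is right after 'expect'.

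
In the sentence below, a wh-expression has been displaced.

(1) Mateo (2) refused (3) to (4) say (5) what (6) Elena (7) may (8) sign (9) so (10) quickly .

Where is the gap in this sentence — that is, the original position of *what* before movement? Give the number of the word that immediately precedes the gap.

Before movement: Elena may sign what so quickly.
The filler 'what' is interpreted as the direct object of 'sign'. Wh-movement fronts it, leaving a gap right after 'sign':
Mateo refused to say what Elena may sign ___ so quickly.
'sign' is word 8.

8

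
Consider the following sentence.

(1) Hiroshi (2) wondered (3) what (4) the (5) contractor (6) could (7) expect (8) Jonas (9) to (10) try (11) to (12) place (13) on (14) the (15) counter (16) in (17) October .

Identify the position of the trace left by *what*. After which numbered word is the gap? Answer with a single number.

12

Underlying clause: The contractor could expect Jonas to try to place what on the counter in October.
'what' functions as the direct object of 'place'. It moves to the left edge, and the trace sits right after 'place':
Hiroshi wondered what the contractor could expect Jonas to try to place ___ on the counter in October.
'place' is word 12.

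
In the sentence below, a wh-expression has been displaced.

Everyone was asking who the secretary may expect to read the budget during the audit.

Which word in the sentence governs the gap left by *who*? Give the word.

expect

In situ: The secretary may expect who to read the budget during the audit.
'who' is the direct object of 'expect'. Fronting leaves a gap immediately after 'expect':
Everyone was asking who the secretary may expect ___ to read the budget during the audit.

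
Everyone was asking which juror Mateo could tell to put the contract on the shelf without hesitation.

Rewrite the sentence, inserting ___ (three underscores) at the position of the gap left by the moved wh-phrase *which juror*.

Everyone was asking which juror Mateo could tell ___ to put the contract on the shelf without hesitation.

In situ: Mateo could tell which juror to put the contract on the shelf without hesitation.
'which juror' functions as the direct object of 'tell'. The gap is right after 'tell'.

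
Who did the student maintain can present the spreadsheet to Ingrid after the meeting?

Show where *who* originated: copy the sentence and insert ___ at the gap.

Who did the student maintain ___ can present the spreadsheet to Ingrid after the meeting?

Before movement: The student did maintain who can present the spreadsheet to Ingrid after the meeting.
'who' functions as the subject of the clause embedded under 'maintain'. The gap is right after 'maintain'.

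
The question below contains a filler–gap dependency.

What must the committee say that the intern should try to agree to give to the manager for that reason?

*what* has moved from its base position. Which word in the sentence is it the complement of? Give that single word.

give

Pre-movement form: The committee must say that the intern should try to agree to give what to the manager for that reason.
'what' functions as the direct object of 'give'. Wh-movement fronts it, leaving a gap right after 'give':
What must the committee say that the intern should try to agree to give ___ to the manager for that reason?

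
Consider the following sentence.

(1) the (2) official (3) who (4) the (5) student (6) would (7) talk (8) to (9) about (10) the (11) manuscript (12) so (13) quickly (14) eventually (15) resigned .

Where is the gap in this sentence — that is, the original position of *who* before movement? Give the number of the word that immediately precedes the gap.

8

'who' functions as the object of the preposition 'to'. It moves to the left edge, and the trace sits right after 'to':
The official who the student would talk to ___ about the manuscript so quickly eventually resigned.
'to' is word 8.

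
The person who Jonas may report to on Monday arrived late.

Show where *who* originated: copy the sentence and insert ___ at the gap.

The filler 'who' is interpreted as the object of the preposition 'to'. The gap is right after 'to'.

The person who Jonas may report to ___ on Monday arrived late.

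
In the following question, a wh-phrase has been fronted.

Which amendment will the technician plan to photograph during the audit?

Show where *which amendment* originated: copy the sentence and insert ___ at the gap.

Pre-movement form: The technician will plan to photograph which amendment during the audit.
The filler 'which amendment' is interpreted as the direct object of 'photograph'. The gap is right after 'photograph'.

Which amendment will the technician plan to photograph ___ during the audit?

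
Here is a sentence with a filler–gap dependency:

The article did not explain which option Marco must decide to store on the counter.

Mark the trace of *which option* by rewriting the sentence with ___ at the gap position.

Underlying clause: Marco must decide to store which option on the counter.
The filler 'which option' is interpreted as the direct object of 'store'. The gap is right after 'store'.

The article did not explain which option Marco must decide to store ___ on the counter.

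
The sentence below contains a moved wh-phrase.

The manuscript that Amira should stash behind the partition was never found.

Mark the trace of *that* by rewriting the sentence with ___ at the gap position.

The manuscript that Amira should stash ___ behind the partition was never found.

'that' is the direct object of 'stash'. The gap is right after 'stash'.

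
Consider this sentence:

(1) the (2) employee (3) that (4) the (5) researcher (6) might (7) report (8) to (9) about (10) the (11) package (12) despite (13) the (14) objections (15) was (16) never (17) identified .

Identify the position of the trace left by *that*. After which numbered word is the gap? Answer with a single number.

'that' is the object of the preposition 'to'. Fronting leaves a gap immediately after 'to':
The employee that the researcher might report to ___ about the package despite the objections was never identified.
'to' is word 8.

8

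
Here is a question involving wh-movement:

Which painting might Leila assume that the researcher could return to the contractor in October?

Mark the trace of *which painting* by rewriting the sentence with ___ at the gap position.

Pre-movement form: Leila might assume that the researcher could return which painting to the contractor in October.
'which painting' functions as the direct object of 'return'. The gap is right after 'return'.

Which painting might Leila assume that the researcher could return ___ to the contractor in October?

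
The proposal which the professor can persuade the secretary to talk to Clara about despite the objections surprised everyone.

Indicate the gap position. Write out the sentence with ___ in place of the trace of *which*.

The proposal which the professor can persuade the secretary to talk to Clara about ___ despite the objections surprised everyone.

The filler 'which' is interpreted as the object of the preposition 'about'. The gap is right after 'about'.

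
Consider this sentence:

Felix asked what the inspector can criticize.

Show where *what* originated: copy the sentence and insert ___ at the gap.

In situ: The inspector can criticize what.
'what' is the direct object of 'criticize'. The gap is right after 'criticize'.

Felix asked what the inspector can criticize ___.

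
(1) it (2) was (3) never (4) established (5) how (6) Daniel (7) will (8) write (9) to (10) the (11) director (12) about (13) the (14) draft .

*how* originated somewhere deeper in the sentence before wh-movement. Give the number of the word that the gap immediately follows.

14

In situ: Daniel will write to the director about the draft how.
'how' is the manner adjunct. Wh-movement fronts it, leaving a gap right after 'draft':
It was never established how Daniel will write to the director about the draft ___.
'draft' is word 14.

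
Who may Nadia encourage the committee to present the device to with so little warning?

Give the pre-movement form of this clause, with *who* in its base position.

'who' is the object of the preposition 'to' (recipient of 'present'). Fronting leaves a gap immediately after 'to':
Who may Nadia encourage the committee to present the device to ___ with so little warning?

Nadia may encourage the committee to present the device to who with so little warning.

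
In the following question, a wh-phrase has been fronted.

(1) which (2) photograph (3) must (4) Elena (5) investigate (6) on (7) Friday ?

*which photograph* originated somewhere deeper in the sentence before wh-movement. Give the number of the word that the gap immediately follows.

Before movement: Elena must investigate which photograph on Friday.
The filler 'which photograph' is interpreted as the direct object of 'investigate'. Fronting leaves a gap immediately after 'investigate':
Which photograph must Elena investigate ___ on Friday?
'investigate' is word 5.

5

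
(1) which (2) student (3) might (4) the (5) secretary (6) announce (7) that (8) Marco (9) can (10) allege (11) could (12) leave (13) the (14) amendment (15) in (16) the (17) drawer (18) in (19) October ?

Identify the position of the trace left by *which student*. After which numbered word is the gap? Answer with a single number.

In situ: The secretary might announce that Marco can allege which student could leave the amendment in the drawer in October.
The filler 'which student' is interpreted as the subject of the clause embedded under 'allege'. It moves to the left edge, and the trace sits right after 'allege':
Which student might the secretary announce that Marco can allege ___ could leave the amendment in the drawer in October?
'allege' is word 10.

10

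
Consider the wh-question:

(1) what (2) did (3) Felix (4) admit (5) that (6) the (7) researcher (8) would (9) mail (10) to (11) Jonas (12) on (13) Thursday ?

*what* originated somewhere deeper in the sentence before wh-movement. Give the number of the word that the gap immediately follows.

Before movement: Felix did admit that the researcher would mail what to Jonas on Thursday.
'what' functions as the direct object of 'mail'. Wh-movement fronts it, leaving a gap right after 'mail':
What did Felix admit that the researcher would mail ___ to Jonas on Thursday?
'mail' is word 9.

9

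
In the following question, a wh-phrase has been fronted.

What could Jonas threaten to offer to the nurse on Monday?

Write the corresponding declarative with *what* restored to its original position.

Jonas could threaten to offer what to the nurse on Monday.

'what' is the direct object of 'offer'. Fronting leaves a gap immediately after 'offer':
What could Jonas threaten to offer ___ to the nurse on Monday?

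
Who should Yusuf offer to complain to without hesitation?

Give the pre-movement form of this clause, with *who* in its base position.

Yusuf should offer to complain to who without hesitation.

The filler 'who' is interpreted as the object of the preposition 'to'. It moves to the left edge, and the trace sits right after 'to':
Who should Yusuf offer to complain to ___ without hesitation?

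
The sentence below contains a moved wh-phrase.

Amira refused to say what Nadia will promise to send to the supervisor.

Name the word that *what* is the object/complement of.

send

Underlying clause: Nadia will promise to send what to the supervisor.
'what' functions as the direct object of 'send'. Fronting leaves a gap immediately after 'send':
Amira refused to say what Nadia will promise to send ___ to the supervisor.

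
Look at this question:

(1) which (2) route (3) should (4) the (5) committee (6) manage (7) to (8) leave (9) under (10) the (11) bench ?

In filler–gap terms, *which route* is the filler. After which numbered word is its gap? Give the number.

8

Pre-movement form: The committee should manage to leave which route under the bench.
'which route' functions as the direct object of 'leave'. Fronting leaves a gap immediately after 'leave':
Which route should the committee manage to leave ___ under the bench?
'leave' is word 8.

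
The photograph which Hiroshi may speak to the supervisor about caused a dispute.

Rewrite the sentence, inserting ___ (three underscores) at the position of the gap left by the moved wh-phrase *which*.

The filler 'which' is interpreted as the object of the preposition 'about'. The gap is right after 'about'.

The photograph which Hiroshi may speak to the supervisor about ___ caused a dispute.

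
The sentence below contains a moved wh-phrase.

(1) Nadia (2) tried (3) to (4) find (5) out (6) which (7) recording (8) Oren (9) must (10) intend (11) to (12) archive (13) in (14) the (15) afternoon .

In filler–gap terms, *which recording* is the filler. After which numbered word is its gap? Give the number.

Underlying clause: Oren must intend to archive which recording in the afternoon.
The filler 'which recording' is interpreted as the direct object of 'archive'. It moves to the left edge, and the trace sits right after 'archive':
Nadia tried to find out which recording Oren must intend to archive ___ in the afternoon.
'archive' is word 12.

12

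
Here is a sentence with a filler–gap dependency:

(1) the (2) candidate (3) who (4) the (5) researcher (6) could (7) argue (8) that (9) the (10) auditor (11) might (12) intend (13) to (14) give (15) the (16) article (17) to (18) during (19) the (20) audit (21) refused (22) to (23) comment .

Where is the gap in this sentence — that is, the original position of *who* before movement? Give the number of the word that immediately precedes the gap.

The filler 'who' is interpreted as the object of the preposition 'to' (recipient of 'give'). It moves to the left edge, and the trace sits right after 'to':
The candidate who the researcher could argue that the auditor might intend to give the article to ___ during the audit refused to comment.
'to' is word 17.

17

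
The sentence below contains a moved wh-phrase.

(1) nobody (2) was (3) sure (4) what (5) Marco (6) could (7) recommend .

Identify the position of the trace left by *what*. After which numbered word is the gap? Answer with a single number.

7

Pre-movement form: Marco could recommend what.
'what' functions as the direct object of 'recommend'. Wh-movement fronts it, leaving a gap right after 'recommend':
Nobody was sure what Marco could recommend ___.
'recommend' is word 7.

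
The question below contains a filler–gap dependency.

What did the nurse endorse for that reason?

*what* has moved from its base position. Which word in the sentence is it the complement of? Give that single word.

Underlying clause: The nurse did endorse what for that reason.
'what' is the direct object of 'endorse'. Wh-movement fronts it, leaving a gap right after 'endorse':
What did the nurse endorse ___ for that reason?

endorse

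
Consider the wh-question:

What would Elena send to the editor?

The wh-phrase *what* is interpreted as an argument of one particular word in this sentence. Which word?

send

In situ: Elena would send what to the editor.
'what' is the direct object of 'send'. Wh-movement fronts it, leaving a gap right after 'send':
What would Elena send ___ to the editor?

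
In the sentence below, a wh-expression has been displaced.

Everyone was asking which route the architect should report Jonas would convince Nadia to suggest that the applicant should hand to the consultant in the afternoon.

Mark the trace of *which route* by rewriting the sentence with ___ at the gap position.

Everyone was asking which route the architect should report Jonas would convince Nadia to suggest that the applicant should hand ___ to the consultant in the afternoon.

Before movement: The architect should report Jonas would convince Nadia to suggest that the applicant should hand which route to the consultant in the afternoon.
'which route' is the direct object of 'hand'. The gap is right after 'hand'.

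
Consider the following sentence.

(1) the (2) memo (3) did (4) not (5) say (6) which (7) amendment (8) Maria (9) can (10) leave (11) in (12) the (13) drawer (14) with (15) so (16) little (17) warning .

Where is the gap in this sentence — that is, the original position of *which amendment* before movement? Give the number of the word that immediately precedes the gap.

Before movement: Maria can leave which amendment in the drawer with so little warning.
'which amendment' is the direct object of 'leave'. Fronting leaves a gap immediately after 'leave':
The memo did not say which amendment Maria can leave ___ in the drawer with so little warning.
'leave' is word 10.

10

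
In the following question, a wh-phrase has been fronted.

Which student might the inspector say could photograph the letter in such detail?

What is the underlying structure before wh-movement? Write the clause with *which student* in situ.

'which student' is the subject of the clause embedded under 'say'. Wh-movement fronts it, leaving a gap right after 'say':
Which student might the inspector say ___ could photograph the letter in such detail?

The inspector might say which student could photograph the letter in such detail.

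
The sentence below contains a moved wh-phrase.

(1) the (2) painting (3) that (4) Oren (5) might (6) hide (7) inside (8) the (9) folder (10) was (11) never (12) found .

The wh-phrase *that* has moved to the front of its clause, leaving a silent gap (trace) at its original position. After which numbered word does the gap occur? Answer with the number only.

6

The filler 'that' is interpreted as the direct object of 'hide'. Fronting leaves a gap immediately after 'hide':
The painting that Oren might hide ___ inside the folder was never found.
'hide' is word 6.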